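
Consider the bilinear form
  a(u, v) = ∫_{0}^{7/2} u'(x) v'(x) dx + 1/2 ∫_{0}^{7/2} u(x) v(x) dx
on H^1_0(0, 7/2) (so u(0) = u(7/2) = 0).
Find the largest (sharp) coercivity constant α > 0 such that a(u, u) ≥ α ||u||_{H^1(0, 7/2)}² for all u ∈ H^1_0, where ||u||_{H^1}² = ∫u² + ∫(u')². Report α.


α = (49 + 8*π^2)/(2*(4*π^2 + 49))

Coercivity of a(·,·) on H^1_0(0, 7/2) means a(u, u) ≥ α ||u||_{H^1}² for every u ∈ H^1_0.
The interval has length L = 7/2, and Poincaré/coercivity depend only on L. Here a(u, u) = ∫(u')² + (1/2)·∫u².
Here 0 < c = 1/2 < 1. The condition a(u,u) ≥ α||u||_{H^1}² reads (1−α)∫(u')² ≥ (α−c)∫u². Any admissible α is ≤ 1 (rapidly oscillating u have ∫u²/∫(u')² → 0), and α = 1 would force 0 ≥ (1−c)∫u², impossible since c < 1; so 1−α > 0. By the sharp Poincaré inequality on H^1_0 of an interval of length L, ∫(u')² ≥ (π/L)²∫u² with equality for the first sine mode sin(π(x−x₀)/L) (x₀ the left endpoint), so the inequality holds for all u iff (1−α)(π/L)² ≥ α − c, i.e. α ≤ ((π/L)² + c)/((π/L)² + 1) = (1 + c(L/π)²)/(1 + (L/π)²). With (π/L)² = 4*π^2/49 and c = 1/2, the largest admissible constant is α = ((π/L)² + c)/((π/L)² + 1).
Simplifying, α = (49 + 8*π^2)/(2*(4*π^2 + 49)).


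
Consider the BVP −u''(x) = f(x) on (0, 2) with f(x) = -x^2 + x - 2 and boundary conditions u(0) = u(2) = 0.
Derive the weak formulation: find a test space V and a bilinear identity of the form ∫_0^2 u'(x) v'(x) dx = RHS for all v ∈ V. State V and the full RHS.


V = H^1_0(0, 2) (so v(0) = v(2) = 0); weak form: ∫_0^2 u'v' dx = ∫_0^2 (-x^2 + x - 2) v dx for all v ∈ V.

Multiply both sides by a test function v and integrate from 0 to 2:
  ∫_0^2 −u''(x) v(x) dx = ∫_0^2 f(x) v(x) dx.
Integrate the LHS by parts once:
  ∫_0^2 −u'' v dx = −[u'(x) v(x)]_0^2 + ∫_0^2 u'(x) v'(x) dx.
Thus ∫_0^2 u'(x) v'(x) dx = ∫_0^2 f(x) v(x) dx + [u'(x) v(x)]_0^2.
Choose V so that boundary terms are either known or forced to vanish.
u is Dirichlet: u(0) = u(2) = 0. Let V = H^1_0(0, 2); then v(0) = v(2) = 0, and [u' v]_0^2 = 0.
Weak formulation: find u (satisfying any essential BC) such that ∫_0^2 u'(x) v'(x) dx = ∫_0^2 f v dx for all v ∈ V.
Substituting f(x) = -x^2 + x - 2, the right-hand side is ∫_0^2 (-x^2 + x - 2) v dx.


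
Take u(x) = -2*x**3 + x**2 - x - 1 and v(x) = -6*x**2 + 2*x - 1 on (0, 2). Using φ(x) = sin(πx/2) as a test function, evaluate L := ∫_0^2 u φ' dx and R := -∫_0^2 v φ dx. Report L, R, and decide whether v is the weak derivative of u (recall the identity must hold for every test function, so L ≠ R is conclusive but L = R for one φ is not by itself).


LHS = -192/π^3 + 44/π, RHS = -192/π^3 + 44/π. Yes, v = u' weakly.

u(x) = -2*x**3 + x**2 - x - 1, classical derivative u'(x) = -6*x**2 + 2*x - 1.
φ(x) = sin(πx/2), so φ'(x) = π*cos(π*x/2)/2.
Note φ(0) = φ(2) = 0, so the boundary term u·φ vanishes.
LHS = ∫_0^2 u(x) φ'(x) dx = ∫_0^2 (-π*x^3*cos(π*x/2) + π*x^2*cos(π*x/2)/2 - π*x*cos(π*x/2)/2 - π*cos(π*x/2)/2) dx. Term by term:
  ∫_0^2 -π*cos(π*x/2)/2 dx = 0;  ∫_0^2 π*x^2*cos(π*x/2)/2 dx = -8/π;  ∫_0^2 -π*x^3*cos(π*x/2) dx = -192/π^3 + 48/π;
  ∫_0^2 -π*x*cos(π*x/2)/2 dx = 4/π.
Sum: 0 − 8/π + -192/π^3 + 48/π + 4/π = -192/π^3 + 44/π.
So LHS = -192/π^3 + 44/π.
∫_0^2 v(x) φ(x) dx = ∫_0^2 (-6*x^2*sin(π*x/2) + 2*x*sin(π*x/2) - sin(π*x/2)) dx. Term by term:
  ∫_0^2 -sin(π*x/2) dx = -4/π;  ∫_0^2 -6*x^2*sin(π*x/2) dx = -48/π + 192/π^3;  ∫_0^2 2*x*sin(π*x/2) dx = 8/π.
Sum: -4/π + -48/π + 192/π^3 + 8/π = -44/π + 192/π^3.
So RHS = -∫_0^2 v(x) φ(x) dx = -192/π^3 + 44/π.
LHS = RHS, so the identity holds for this test φ.
Moreover u is smooth here and v(x) = u'(x) = -6*x**2 + 2*x - 1 pointwise, so the identity holds for every test function. Hence v is the weak derivative of u.


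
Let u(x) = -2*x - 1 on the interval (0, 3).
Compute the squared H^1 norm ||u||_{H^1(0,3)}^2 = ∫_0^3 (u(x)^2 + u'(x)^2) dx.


||u||_{H^1}^2 = 69

The H^1 norm (squared) on an interval (0, L) is
  ||u||_{H^1}^2 = ∫_0^L u(x)^2 dx + ∫_0^L u'(x)^2 dx.
Compute u'(x) = -2.
Then u(x)^2 = 4*x**2 + 4*x + 1 and u'(x)^2 = 4.
Integrate each monomial from 0 to 3 using ∫_0^3 c·x^n dx = c·3^(n+1)/(n+1):
  ∫_0^3 u(x)^2 dx = ∫_0^3 (4*x^2 + 4*x + 1) dx. Term by term:
    ∫_0^3 4*x^2 dx = 36;  ∫_0^3 4*x dx = 18;  ∫_0^3 1 dx = 3.
  Sum: 36 + 18 + 3 = 57.
  ∫_0^3 u'(x)^2 dx = ∫_0^3 (4) dx. Term by term:
    ∫_0^3 4 dx = 12.
Adding: ||u||_{H^1}^2 = 57 + 12 = 69.


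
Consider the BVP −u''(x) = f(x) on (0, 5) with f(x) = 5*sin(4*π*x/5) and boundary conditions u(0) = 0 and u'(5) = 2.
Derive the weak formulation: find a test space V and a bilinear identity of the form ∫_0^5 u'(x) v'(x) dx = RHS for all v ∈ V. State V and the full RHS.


V = {v ∈ H^1(0, 5) : v(0) = 0} (test functions vanish at x = 0 where u is specified); weak form: ∫_0^5 u'v' dx = ∫_0^5 (5*sin(4*π*x/5)) v dx + 2·v(5) for all v ∈ V.

Multiply both sides by a test function v and integrate from 0 to 5:
  ∫_0^5 −u''(x) v(x) dx = ∫_0^5 f(x) v(x) dx.
Integrate the LHS by parts once:
  ∫_0^5 −u'' v dx = −[u'(x) v(x)]_0^5 + ∫_0^5 u'(x) v'(x) dx.
Thus ∫_0^5 u'(x) v'(x) dx = ∫_0^5 f(x) v(x) dx + [u'(x) v(x)]_0^5.
Choose V so that boundary terms are either known or forced to vanish.
Mixed BC: u(0) = 0 (Dirichlet) and u'(5) = 2 (Neumann). Define V = {v ∈ H^1(0, 5) : v(0) = 0}. Then [u' v]_0^5 = u'(5)·v(5) − u'(0)·0 = 2·v(5).
Weak formulation: find u (satisfying any essential BC) such that ∫_0^5 u'(x) v'(x) dx = ∫_0^5 f v dx + 2·v(5) for all v ∈ V (Dirichlet at 0 absorbed into V; Neumann datum at x = 5 contributes the boundary term).
Substituting f(x) = 5*sin(4*π*x/5), the right-hand side is ∫_0^5 (5*sin(4*π*x/5)) v dx + 2·v(5).


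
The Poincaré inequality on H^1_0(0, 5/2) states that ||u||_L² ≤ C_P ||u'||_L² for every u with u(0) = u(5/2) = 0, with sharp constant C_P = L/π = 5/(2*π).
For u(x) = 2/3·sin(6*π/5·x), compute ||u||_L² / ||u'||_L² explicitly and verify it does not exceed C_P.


||u||_L² / ||u'||_L² = 5/(6*π) < C_P = 5/(2*π).

u(x) = 2/3·sin(6*π/5·x), so u'(x) = 4*π*cos(6*π*x/5)/5.
Writing u(x) = A·sin(kπx/L) with A = 2/3 and k = 3, use ∫_0^L sin²(kπx/L) dx = L/2 and ∫_0^L cos²(kπx/L) dx = L/2.
u² = 4/9·sin²(6*π/5·x) and (u')² = 16*π^2/25·cos²(6*π/5·x), and each of sin², cos² integrates to L/2 = 5/4 over (0, 5/2).
∫_0^5/2 u² dx = 5/9, so ||u||_L² = sqrt(5)/3.
∫_0^5/2 (u')² dx = 4*π^2/5, so ||u'||_L² = 2*sqrt(5)*π/5.
Ratio ||u||_L² / ||u'||_L² = 5/(6*π).
Sharp Poincaré constant on H^1_0(0, 5/2) is C_P = L/π = 5/(2*π), achieved by sin(2*π/5·x).
This is the k = 3 harmonic; the ratio L/(kπ) is strictly less than C_P = L/π, consistent with the sharp inequality ||u||_L² ≤ C_P ||u'||_L².


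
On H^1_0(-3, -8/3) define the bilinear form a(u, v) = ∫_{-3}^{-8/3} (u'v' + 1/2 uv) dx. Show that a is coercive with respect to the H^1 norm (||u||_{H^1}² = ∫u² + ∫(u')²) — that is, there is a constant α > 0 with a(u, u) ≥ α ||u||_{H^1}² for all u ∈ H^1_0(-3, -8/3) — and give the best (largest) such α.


α = (1 + 18*π^2)/(2*(1 + 9*π^2))

Coercivity of a(·,·) on H^1_0(-3, -8/3) means a(u, u) ≥ α ||u||_{H^1}² for every u ∈ H^1_0.
The interval has length L = 1/3, and Poincaré/coercivity depend only on L. Here a(u, u) = ∫(u')² + (1/2)·∫u².
Here 0 < c = 1/2 < 1. The condition a(u,u) ≥ α||u||_{H^1}² reads (1−α)∫(u')² ≥ (α−c)∫u². Any admissible α is ≤ 1 (rapidly oscillating u have ∫u²/∫(u')² → 0), and α = 1 would force 0 ≥ (1−c)∫u², impossible since c < 1; so 1−α > 0. By the sharp Poincaré inequality on H^1_0 of an interval of length L, ∫(u')² ≥ (π/L)²∫u² with equality for the first sine mode sin(π(x−x₀)/L) (x₀ the left endpoint), so the inequality holds for all u iff (1−α)(π/L)² ≥ α − c, i.e. α ≤ ((π/L)² + c)/((π/L)² + 1) = (1 + c(L/π)²)/(1 + (L/π)²). With (π/L)² = 9*π^2 and c = 1/2, the largest admissible constant is α = ((π/L)² + c)/((π/L)² + 1).
Simplifying, α = (1 + 18*π^2)/(2*(1 + 9*π^2)).


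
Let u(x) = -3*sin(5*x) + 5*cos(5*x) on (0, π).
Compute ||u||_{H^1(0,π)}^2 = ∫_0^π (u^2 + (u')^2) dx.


||u||_{H^1(0,π)}^2 = 442*π

u'(x) = -25*sin(5*x) - 15*cos(5*x).
Expand u² and (u')² and integrate term by term on (0, π), using: for integers n ≥ 1, ∫_0^π sin²(nx) dx = ∫_0^π cos²(nx) dx = π/2; for n ≠ n', ∫_0^π sin(nx)sin(n'x) dx = ∫_0^π cos(nx)cos(n'x) dx = 0; and by product-to-sum, ∫_0^π sin(nx)cos(n'x) dx = ½∫_0^π [sin((n+n')x) + sin((n−n')x)] dx, which is 0 when n+n' is even and 2n/(n²−n'²) when n+n' is odd (it need not vanish on (0, π)).
  u² squared terms: (-3)²·∫sin(5x)² dx = 9·π/2 = 9*π/2;  (5)²·∫cos(5x)² dx = 25·π/2 = 25*π/2.
  u² cross terms: 2·(-3)·(5)·∫sin(5x)·cos(5x) dx = -30·(0) = 0.
  So ∫_0^π u² dx = 9*π/2 + 25*π/2 + 0 = 17*π.
  (u')² squared terms: (-25)²·∫sin(5x)² dx = 625·π/2 = 625*π/2;  (-15)²·∫cos(5x)² dx = 225·π/2 = 225*π/2.
  (u')² cross terms: 2·(-25)·(-15)·∫sin(5x)·cos(5x) dx = 750·(0) = 0.
  So ∫_0^π (u')² dx = 625*π/2 + 225*π/2 + 0 = 425*π.
||u||_{H^1}^2 = (17*π) + (425*π) = 442*π.


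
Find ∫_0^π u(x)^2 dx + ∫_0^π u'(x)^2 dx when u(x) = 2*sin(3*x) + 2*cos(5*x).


||u||_{H^1(0,π)}^2 = 72*π

u'(x) = -10*sin(5*x) + 6*cos(3*x).
Expand u² and (u')² and integrate term by term on (0, π), using: for integers n ≥ 1, ∫_0^π sin²(nx) dx = ∫_0^π cos²(nx) dx = π/2; for n ≠ n', ∫_0^π sin(nx)sin(n'x) dx = ∫_0^π cos(nx)cos(n'x) dx = 0; and by product-to-sum, ∫_0^π sin(nx)cos(n'x) dx = ½∫_0^π [sin((n+n')x) + sin((n−n')x)] dx, which is 0 when n+n' is even and 2n/(n²−n'²) when n+n' is odd (it need not vanish on (0, π)).
  u² squared terms: (2)²·∫cos(5x)² dx = 4·π/2 = 2*π;  (2)²·∫sin(3x)² dx = 4·π/2 = 2*π.
  u² cross terms: 2·(2)·(2)·∫cos(5x)·sin(3x) dx = 8·(0) = 0.
  So ∫_0^π u² dx = 2*π + 2*π + 0 = 4*π.
  (u')² squared terms: (-10)²·∫sin(5x)² dx = 100·π/2 = 50*π;  (6)²·∫cos(3x)² dx = 36·π/2 = 18*π.
  (u')² cross terms: 2·(-10)·(6)·∫sin(5x)·cos(3x) dx = -120·(0) = 0.
  So ∫_0^π (u')² dx = 50*π + 18*π + 0 = 68*π.
||u||_{H^1}^2 = (4*π) + (68*π) = 72*π.


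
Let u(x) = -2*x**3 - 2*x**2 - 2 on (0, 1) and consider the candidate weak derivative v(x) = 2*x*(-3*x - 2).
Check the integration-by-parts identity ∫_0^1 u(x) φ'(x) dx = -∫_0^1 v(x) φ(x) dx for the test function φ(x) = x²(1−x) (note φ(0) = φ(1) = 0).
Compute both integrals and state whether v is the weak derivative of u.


LHS = 2/5, RHS = 2/5. Yes, v = u' weakly.

u(x) = -2*x**3 - 2*x**2 - 2, classical derivative u'(x) = -6*x**2 - 4*x.
φ(x) = x²(1−x), so φ'(x) = x*(2 - 3*x).
Note φ(0) = φ(1) = 0, so the boundary term u·φ vanishes.
LHS = ∫_0^1 u(x) φ'(x) dx = ∫_0^1 (6*x^5 + 2*x^4 - 4*x^3 + 6*x^2 - 4*x) dx. Term by term:
  ∫_0^1 6*x^5 dx = 1;  ∫_0^1 2*x^4 dx = 2/5;  ∫_0^1 -4*x^3 dx = -1;
  ∫_0^1 6*x^2 dx = 2;  ∫_0^1 -4*x dx = -2.
Sum: 1 + 2/5 − 1 + 2 − 2 = 2/5.
So LHS = 2/5.
∫_0^1 v(x) φ(x) dx = ∫_0^1 (6*x^5 - 2*x^4 - 4*x^3) dx. Term by term:
  ∫_0^1 6*x^5 dx = 1;  ∫_0^1 -2*x^4 dx = -2/5;  ∫_0^1 -4*x^3 dx = -1.
Sum: 1 − 2/5 − 1 = -2/5.
So RHS = -∫_0^1 v(x) φ(x) dx = 2/5.
LHS = RHS, so the identity holds for this test φ.
Moreover u is smooth here and v(x) = u'(x) = -6*x**2 - 4*x pointwise, so the identity holds for every test function. Hence v is the weak derivative of u.


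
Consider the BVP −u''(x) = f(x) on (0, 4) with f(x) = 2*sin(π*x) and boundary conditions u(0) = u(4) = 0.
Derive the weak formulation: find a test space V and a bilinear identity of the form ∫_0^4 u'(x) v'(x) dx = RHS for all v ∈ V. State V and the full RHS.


V = H^1_0(0, 4) (so v(0) = v(4) = 0); weak form: ∫_0^4 u'v' dx = ∫_0^4 (2*sin(π*x)) v dx for all v ∈ V.

Multiply both sides by a test function v and integrate from 0 to 4:
  ∫_0^4 −u''(x) v(x) dx = ∫_0^4 f(x) v(x) dx.
Integrate the LHS by parts once:
  ∫_0^4 −u'' v dx = −[u'(x) v(x)]_0^4 + ∫_0^4 u'(x) v'(x) dx.
Thus ∫_0^4 u'(x) v'(x) dx = ∫_0^4 f(x) v(x) dx + [u'(x) v(x)]_0^4.
Choose V so that boundary terms are either known or forced to vanish.
u is Dirichlet: u(0) = u(4) = 0. Let V = H^1_0(0, 4); then v(0) = v(4) = 0, and [u' v]_0^4 = 0.
Weak formulation: find u (satisfying any essential BC) such that ∫_0^4 u'(x) v'(x) dx = ∫_0^4 f v dx for all v ∈ V.
Substituting f(x) = 2*sin(π*x), the right-hand side is ∫_0^4 (2*sin(π*x)) v dx.


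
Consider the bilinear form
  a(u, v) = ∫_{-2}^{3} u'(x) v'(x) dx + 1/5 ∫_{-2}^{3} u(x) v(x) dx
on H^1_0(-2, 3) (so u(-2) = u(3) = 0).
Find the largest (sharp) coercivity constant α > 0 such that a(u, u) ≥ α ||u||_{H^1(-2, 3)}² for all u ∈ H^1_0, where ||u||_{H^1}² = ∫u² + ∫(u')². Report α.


α = (5 + π^2)/(π^2 + 25)

Coercivity of a(·,·) on H^1_0(-2, 3) means a(u, u) ≥ α ||u||_{H^1}² for every u ∈ H^1_0.
The interval has length L = 5, and Poincaré/coercivity depend only on L. Here a(u, u) = ∫(u')² + (1/5)·∫u².
Here 0 < c = 1/5 < 1. The condition a(u,u) ≥ α||u||_{H^1}² reads (1−α)∫(u')² ≥ (α−c)∫u². Any admissible α is ≤ 1 (rapidly oscillating u have ∫u²/∫(u')² → 0), and α = 1 would force 0 ≥ (1−c)∫u², impossible since c < 1; so 1−α > 0. By the sharp Poincaré inequality on H^1_0 of an interval of length L, ∫(u')² ≥ (π/L)²∫u² with equality for the first sine mode sin(π(x−x₀)/L) (x₀ the left endpoint), so the inequality holds for all u iff (1−α)(π/L)² ≥ α − c, i.e. α ≤ ((π/L)² + c)/((π/L)² + 1) = (1 + c(L/π)²)/(1 + (L/π)²). With (π/L)² = π^2/25 and c = 1/5, the largest admissible constant is α = ((π/L)² + c)/((π/L)² + 1).
Simplifying, α = (5 + π^2)/(π^2 + 25).


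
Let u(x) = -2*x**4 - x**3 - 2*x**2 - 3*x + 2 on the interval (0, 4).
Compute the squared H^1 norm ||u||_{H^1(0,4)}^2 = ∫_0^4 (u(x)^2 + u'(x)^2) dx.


||u||_{H^1}^2 = 24267820/63

The H^1 norm (squared) on an interval (0, L) is
  ||u||_{H^1}^2 = ∫_0^L u(x)^2 dx + ∫_0^L u'(x)^2 dx.
Compute u'(x) = -8*x**3 - 3*x**2 - 4*x - 3.
Then u(x)^2 = 4*x**8 + 4*x**7 + 9*x**6 + 16*x**5 + 2*x**4 + 8*x**3 + x**2 - 12*x + 4 and u'(x)^2 = 64*x**6 + 48*x**5 + 73*x**4 + 72*x**3 + 34*x**2 + 24*x + 9.
Integrate each monomial from 0 to 4 using ∫_0^4 c·x^n dx = c·4^(n+1)/(n+1):
  ∫_0^4 u(x)^2 dx = ∫_0^4 (4*x^8 + 4*x^7 + 9*x^6 + 16*x^5 + 2*x^4 + 8*x^3 + x^2 - 12*x + 4) dx. Term by term:
    ∫_0^4 4*x^8 dx = 1048576/9;  ∫_0^4 4*x^7 dx = 32768;  ∫_0^4 9*x^6 dx = 147456/7;
    ∫_0^4 16*x^5 dx = 32768/3;  ∫_0^4 2*x^4 dx = 2048/5;  ∫_0^4 8*x^3 dx = 512;
    ∫_0^4 x^2 dx = 64/3;  ∫_0^4 -12*x dx = -96;  ∫_0^4 4 dx = 16.
  Sum: 1048576/9 + 32768 + 147456/7 + 32768/3 + 2048/5 + 512 + 64/3 − 96 + 16 = 57370064/315.
  ∫_0^4 u'(x)^2 dx = ∫_0^4 (64*x^6 + 48*x^5 + 73*x^4 + 72*x^3 + 34*x^2 + 24*x + 9) dx. Term by term:
    ∫_0^4 64*x^6 dx = 1048576/7;  ∫_0^4 48*x^5 dx = 32768;  ∫_0^4 73*x^4 dx = 74752/5;
    ∫_0^4 72*x^3 dx = 4608;  ∫_0^4 34*x^2 dx = 2176/3;  ∫_0^4 24*x dx = 192;
    ∫_0^4 9 dx = 36.
  Sum: 1048576/7 + 32768 + 74752/5 + 4608 + 2176/3 + 192 + 36 = 21323012/105.
Adding: ||u||_{H^1}^2 = 57370064/315 + 21323012/105 = 24267820/63.


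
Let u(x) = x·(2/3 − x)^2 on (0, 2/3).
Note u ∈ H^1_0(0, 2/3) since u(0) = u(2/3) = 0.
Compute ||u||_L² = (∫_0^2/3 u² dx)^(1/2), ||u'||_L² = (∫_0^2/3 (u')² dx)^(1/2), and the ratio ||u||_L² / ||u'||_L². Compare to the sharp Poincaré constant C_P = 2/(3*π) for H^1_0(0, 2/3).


||u||_L² / ||u'||_L² = sqrt(14)/21 < C_P = 2/(3*π).

u(x) = x·(2/3 − x)^2, so u'(x) = (3*x - 2)*(9*x - 2)/9.
u(x) = x·(2/3 − x)^2 vanishes at x = 0 and x = 2/3, so u ∈ H^1_0(0, 2/3). Differentiate via the product rule and integrate the resulting polynomials term by term.
  ∫_0^2/3 u² dx = ∫_0^2/3 (x^6 - 8*x^5/3 + 8*x^4/3 - 32*x^3/27 + 16*x^2/81) dx. Term by term:
    ∫_0^2/3 x^6 dx = 128/15309;  ∫_0^2/3 -8*x^5/3 dx = -256/6561;  ∫_0^2/3 8*x^4/3 dx = 256/3645;
    ∫_0^2/3 -32*x^3/27 dx = -128/2187;  ∫_0^2/3 16*x^2/81 dx = 128/6561.
  Sum: 128/15309 − 256/6561 + 256/3645 − 128/2187 + 128/6561 = 128/229635.
  ∫_0^2/3 (u')² dx = ∫_0^2/3 (9*x^4 - 16*x^3 + 88*x^2/9 - 64*x/27 + 16/81) dx. Term by term:
    ∫_0^2/3 9*x^4 dx = 32/135;  ∫_0^2/3 -16*x^3 dx = -64/81;  ∫_0^2/3 88*x^2/9 dx = 704/729;
    ∫_0^2/3 -64*x/27 dx = -128/243;  ∫_0^2/3 16/81 dx = 32/243.
  Sum: 32/135 − 64/81 + 704/729 − 128/243 + 32/243 = 64/3645.
∫_0^2/3 u² dx = 128/229635, so ||u||_L² = 8*sqrt(70)/2835.
∫_0^2/3 (u')² dx = 64/3645, so ||u'||_L² = 8*sqrt(5)/135.
Ratio ||u||_L² / ||u'||_L² = sqrt(14)/21.
Sharp Poincaré constant on H^1_0(0, 2/3) is C_P = L/π = 2/(3*π), achieved by sin(3*π/2·x).
A polynomial bump cannot attain the sharp Poincaré constant (only the first sine eigenfunction does), so the ratio is strictly less than C_P, consistent with ||u||_L² ≤ C_P ||u'||_L².


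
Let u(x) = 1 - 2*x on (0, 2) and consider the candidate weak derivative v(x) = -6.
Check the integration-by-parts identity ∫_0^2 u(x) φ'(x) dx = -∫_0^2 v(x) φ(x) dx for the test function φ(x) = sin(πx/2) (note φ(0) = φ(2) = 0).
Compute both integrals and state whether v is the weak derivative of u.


LHS = 8/π, RHS = 24/π. No, v is not the weak derivative of u.

u(x) = 1 - 2*x, classical derivative u'(x) = -2.
φ(x) = sin(πx/2), so φ'(x) = π*cos(π*x/2)/2.
Note φ(0) = φ(2) = 0, so the boundary term u·φ vanishes.
LHS = ∫_0^2 u(x) φ'(x) dx = ∫_0^2 (-π*x*cos(π*x/2) + π*cos(π*x/2)/2) dx. Term by term:
  ∫_0^2 π*cos(π*x/2)/2 dx = 0;  ∫_0^2 -π*x*cos(π*x/2) dx = 8/π.
Sum: 0 + 8/π = 8/π.
So LHS = 8/π.
∫_0^2 v(x) φ(x) dx = ∫_0^2 (-6*sin(π*x/2)) dx. Term by term:
  ∫_0^2 -6*sin(π*x/2) dx = -24/π.
So RHS = -∫_0^2 v(x) φ(x) dx = 24/π.
LHS − RHS = -16/π ≠ 0, so the identity fails.
(For a valid weak derivative the identity must hold for EVERY test function, in particular this one. The failure shows v is NOT the weak derivative of u.)
Correct weak derivative would be u'(x) = -2.


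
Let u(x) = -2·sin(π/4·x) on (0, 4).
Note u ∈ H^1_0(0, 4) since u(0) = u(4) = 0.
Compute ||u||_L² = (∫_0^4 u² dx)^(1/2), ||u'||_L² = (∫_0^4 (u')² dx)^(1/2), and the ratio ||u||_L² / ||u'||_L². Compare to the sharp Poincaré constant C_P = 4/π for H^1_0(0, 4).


||u||_L² / ||u'||_L² = 4/π = C_P.

u(x) = -2·sin(π/4·x), so u'(x) = -π*cos(π*x/4)/2.
Writing u(x) = A·sin(kπx/L) with A = -2 and k = 1, use ∫_0^L sin²(kπx/L) dx = L/2 and ∫_0^L cos²(kπx/L) dx = L/2.
u² = 4·sin²(π/4·x) and (u')² = π^2/4·cos²(π/4·x), and each of sin², cos² integrates to L/2 = 2 over (0, 4).
∫_0^4 u² dx = 8, so ||u||_L² = 2*sqrt(2).
∫_0^4 (u')² dx = π^2/2, so ||u'||_L² = sqrt(2)*π/2.
Ratio ||u||_L² / ||u'||_L² = 4/π.
Sharp Poincaré constant on H^1_0(0, 4) is C_P = L/π = 4/π, achieved by sin(π/4·x).
This is the k = 1 eigenfunction (up to amplitude), so the ratio equals the sharp Poincaré constant exactly.


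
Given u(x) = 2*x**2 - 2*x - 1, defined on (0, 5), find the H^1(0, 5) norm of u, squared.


||u||_{H^1}^2 = 5375/3

The H^1 norm (squared) on an interval (0, L) is
  ||u||_{H^1}^2 = ∫_0^L u(x)^2 dx + ∫_0^L u'(x)^2 dx.
Compute u'(x) = 4*x - 2.
Then u(x)^2 = 4*x**4 - 8*x**3 + 4*x + 1 and u'(x)^2 = 16*x**2 - 16*x + 4.
Integrate each monomial from 0 to 5 using ∫_0^5 c·x^n dx = c·5^(n+1)/(n+1):
  ∫_0^5 u(x)^2 dx = ∫_0^5 (4*x^4 - 8*x^3 + 4*x + 1) dx. Term by term:
    ∫_0^5 4*x^4 dx = 2500;  ∫_0^5 -8*x^3 dx = -1250;  ∫_0^5 4*x dx = 50;
    ∫_0^5 1 dx = 5.
  Sum: 2500 − 1250 + 50 + 5 = 1305.
  ∫_0^5 u'(x)^2 dx = ∫_0^5 (16*x^2 - 16*x + 4) dx. Term by term:
    ∫_0^5 16*x^2 dx = 2000/3;  ∫_0^5 -16*x dx = -200;  ∫_0^5 4 dx = 20.
  Sum: 2000/3 − 200 + 20 = 1460/3.
Adding: ||u||_{H^1}^2 = 1305 + 1460/3 = 5375/3.


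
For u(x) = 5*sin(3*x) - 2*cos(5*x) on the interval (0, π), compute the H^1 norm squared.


||u||_{H^1(0,π)}^2 = 177*π

u'(x) = 10*sin(5*x) + 15*cos(3*x).
Expand u² and (u')² and integrate term by term on (0, π), using: for integers n ≥ 1, ∫_0^π sin²(nx) dx = ∫_0^π cos²(nx) dx = π/2; for n ≠ n', ∫_0^π sin(nx)sin(n'x) dx = ∫_0^π cos(nx)cos(n'x) dx = 0; and by product-to-sum, ∫_0^π sin(nx)cos(n'x) dx = ½∫_0^π [sin((n+n')x) + sin((n−n')x)] dx, which is 0 when n+n' is even and 2n/(n²−n'²) when n+n' is odd (it need not vanish on (0, π)).
  u² squared terms: (-2)²·∫cos(5x)² dx = 4·π/2 = 2*π;  (5)²·∫sin(3x)² dx = 25·π/2 = 25*π/2.
  u² cross terms: 2·(-2)·(5)·∫cos(5x)·sin(3x) dx = -20·(0) = 0.
  So ∫_0^π u² dx = 2*π + 25*π/2 + 0 = 29*π/2.
  (u')² squared terms: (10)²·∫sin(5x)² dx = 100·π/2 = 50*π;  (15)²·∫cos(3x)² dx = 225·π/2 = 225*π/2.
  (u')² cross terms: 2·(10)·(15)·∫sin(5x)·cos(3x) dx = 300·(0) = 0.
  So ∫_0^π (u')² dx = 50*π + 225*π/2 + 0 = 325*π/2.
||u||_{H^1}^2 = (29*π/2) + (325*π/2) = 177*π.


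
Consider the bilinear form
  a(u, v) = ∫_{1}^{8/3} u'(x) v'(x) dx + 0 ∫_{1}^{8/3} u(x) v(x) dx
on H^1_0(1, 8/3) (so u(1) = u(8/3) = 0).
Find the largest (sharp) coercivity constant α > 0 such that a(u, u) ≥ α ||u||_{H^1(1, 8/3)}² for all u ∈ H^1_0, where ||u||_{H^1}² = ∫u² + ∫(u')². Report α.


α = 9*π^2/(25 + 9*π^2)

Coercivity of a(·,·) on H^1_0(1, 8/3) means a(u, u) ≥ α ||u||_{H^1}² for every u ∈ H^1_0.
The interval has length L = 5/3, and Poincaré/coercivity depend only on L. Here a(u, u) = ∫(u')² + (0)·∫u².
Here c = 0, so a(u,u) = ∫(u')² alone. The condition a(u,u) ≥ α||u||_{H^1}² reads (1−α)∫(u')² ≥ (α−c)∫u². Any admissible α is ≤ 1 (rapidly oscillating u have ∫u²/∫(u')² → 0), and α = 1 would force 0 ≥ (1−c)∫u², impossible since c < 1; so 1−α > 0. By the sharp Poincaré inequality on H^1_0 of an interval of length L, ∫(u')² ≥ (π/L)²∫u² with equality for the first sine mode sin(π(x−x₀)/L) (x₀ the left endpoint), so the inequality holds for all u iff (1−α)(π/L)² ≥ α − c, i.e. α ≤ ((π/L)² + c)/((π/L)² + 1) = (1 + c(L/π)²)/(1 + (L/π)²). (Direct route, valid since c ≤ 0: Poincaré gives c∫u² ≥ c(L/π)²∫(u')², so a(u,u) ≥ (1 + c(L/π)²)∫(u')², while ||u||_{H^1}² ≤ (1 + (L/π)²)∫(u')²; dividing yields the same α.) With (π/L)² = 9*π^2/25 and c = 0, the largest admissible constant is α = ((π/L)² + c)/((π/L)² + 1).
Simplifying, α = 9*π^2/(25 + 9*π^2).


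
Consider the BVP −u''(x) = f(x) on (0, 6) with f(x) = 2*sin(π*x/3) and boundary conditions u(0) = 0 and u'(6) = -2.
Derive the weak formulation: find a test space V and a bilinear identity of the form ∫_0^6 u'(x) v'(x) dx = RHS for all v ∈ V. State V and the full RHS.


V = {v ∈ H^1(0, 6) : v(0) = 0} (test functions vanish at x = 0 where u is specified); weak form: ∫_0^6 u'v' dx = ∫_0^6 (2*sin(π*x/3)) v dx − 2·v(6) for all v ∈ V.

Multiply both sides by a test function v and integrate from 0 to 6:
  ∫_0^6 −u''(x) v(x) dx = ∫_0^6 f(x) v(x) dx.
Integrate the LHS by parts once:
  ∫_0^6 −u'' v dx = −[u'(x) v(x)]_0^6 + ∫_0^6 u'(x) v'(x) dx.
Thus ∫_0^6 u'(x) v'(x) dx = ∫_0^6 f(x) v(x) dx + [u'(x) v(x)]_0^6.
Choose V so that boundary terms are either known or forced to vanish.
Mixed BC: u(0) = 0 (Dirichlet) and u'(6) = -2 (Neumann). Define V = {v ∈ H^1(0, 6) : v(0) = 0}. Then [u' v]_0^6 = u'(6)·v(6) − u'(0)·0 = − 2·v(6).
Weak formulation: find u (satisfying any essential BC) such that ∫_0^6 u'(x) v'(x) dx = ∫_0^6 f v dx − 2·v(6) for all v ∈ V (Dirichlet at 0 absorbed into V; Neumann datum at x = 6 contributes the boundary term).
Substituting f(x) = 2*sin(π*x/3), the right-hand side is ∫_0^6 (2*sin(π*x/3)) v dx − 2·v(6).


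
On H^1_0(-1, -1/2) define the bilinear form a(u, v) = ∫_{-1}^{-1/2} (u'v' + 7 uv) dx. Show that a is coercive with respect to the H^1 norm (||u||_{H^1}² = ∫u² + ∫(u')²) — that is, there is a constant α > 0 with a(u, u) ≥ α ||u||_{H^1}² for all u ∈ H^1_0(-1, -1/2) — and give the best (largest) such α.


α = 1

Coercivity of a(·,·) on H^1_0(-1, -1/2) means a(u, u) ≥ α ||u||_{H^1}² for every u ∈ H^1_0.
The interval has length L = 1/2, and Poincaré/coercivity depend only on L. Here a(u, u) = ∫(u')² + (7)·∫u².
Here c = 7 ≥ 1, so a(u,u) = ∫(u')² + c∫u² ≥ ∫(u')² + ∫u² = ||u||_{H^1}², i.e. α = 1 works. No larger α is possible: a(u,u) ≥ α||u||_{H^1}² means (1−α)∫(u')² ≥ (α−c)∫u², and for the modes u_n = sin(nπ(x−x₀)/L) (x₀ the left endpoint) one has ∫u_n²/∫(u_n')² = (L/(nπ))² → 0, so a(u_n,u_n)/||u_n||_{H^1}² → 1. Hence the optimal constant is α = 1.
Therefore α = 1.


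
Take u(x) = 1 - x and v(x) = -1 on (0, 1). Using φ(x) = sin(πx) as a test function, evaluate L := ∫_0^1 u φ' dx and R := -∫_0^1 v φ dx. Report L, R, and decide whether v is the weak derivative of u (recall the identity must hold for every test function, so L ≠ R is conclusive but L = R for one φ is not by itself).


LHS = 2/π, RHS = 2/π. Yes, v = u' weakly.

u(x) = 1 - x, classical derivative u'(x) = -1.
φ(x) = sin(πx), so φ'(x) = π*cos(π*x).
Note φ(0) = φ(1) = 0, so the boundary term u·φ vanishes.
LHS = ∫_0^1 u(x) φ'(x) dx = ∫_0^1 (-π*x*cos(π*x) + π*cos(π*x)) dx. Term by term:
  ∫_0^1 π*cos(π*x) dx = 0;  ∫_0^1 -π*x*cos(π*x) dx = 2/π.
Sum: 0 + 2/π = 2/π.
So LHS = 2/π.
∫_0^1 v(x) φ(x) dx = ∫_0^1 (-sin(π*x)) dx. Term by term:
  ∫_0^1 -sin(π*x) dx = -2/π.
So RHS = -∫_0^1 v(x) φ(x) dx = 2/π.
LHS = RHS, so the identity holds for this test φ.
Moreover u is smooth here and v(x) = u'(x) = -1 pointwise, so the identity holds for every test function. Hence v is the weak derivative of u.


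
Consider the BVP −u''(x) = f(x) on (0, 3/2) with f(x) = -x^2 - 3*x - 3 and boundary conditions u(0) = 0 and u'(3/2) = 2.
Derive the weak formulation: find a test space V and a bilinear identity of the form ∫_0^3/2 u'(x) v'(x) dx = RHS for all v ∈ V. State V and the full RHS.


V = {v ∈ H^1(0, 3/2) : v(0) = 0} (test functions vanish at x = 0 where u is specified); weak form: ∫_0^3/2 u'v' dx = ∫_0^3/2 (-x^2 - 3*x - 3) v dx + 2·v(3/2) for all v ∈ V.

Multiply both sides by a test function v and integrate from 0 to 3/2:
  ∫_0^3/2 −u''(x) v(x) dx = ∫_0^3/2 f(x) v(x) dx.
Integrate the LHS by parts once:
  ∫_0^3/2 −u'' v dx = −[u'(x) v(x)]_0^3/2 + ∫_0^3/2 u'(x) v'(x) dx.
Thus ∫_0^3/2 u'(x) v'(x) dx = ∫_0^3/2 f(x) v(x) dx + [u'(x) v(x)]_0^3/2.
Choose V so that boundary terms are either known or forced to vanish.
Mixed BC: u(0) = 0 (Dirichlet) and u'(3/2) = 2 (Neumann). Define V = {v ∈ H^1(0, 3/2) : v(0) = 0}. Then [u' v]_0^3/2 = u'(3/2)·v(3/2) − u'(0)·0 = 2·v(3/2).
Weak formulation: find u (satisfying any essential BC) such that ∫_0^3/2 u'(x) v'(x) dx = ∫_0^3/2 f v dx + 2·v(3/2) for all v ∈ V (Dirichlet at 0 absorbed into V; Neumann datum at x = 3/2 contributes the boundary term).
Substituting f(x) = -x^2 - 3*x - 3, the right-hand side is ∫_0^3/2 (-x^2 - 3*x - 3) v dx + 2·v(3/2).


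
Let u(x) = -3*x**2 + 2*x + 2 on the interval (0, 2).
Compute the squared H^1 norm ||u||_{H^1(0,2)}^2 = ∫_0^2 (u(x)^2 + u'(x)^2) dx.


||u||_{H^1}^2 = 1024/15

The H^1 norm (squared) on an interval (0, L) is
  ||u||_{H^1}^2 = ∫_0^L u(x)^2 dx + ∫_0^L u'(x)^2 dx.
Compute u'(x) = 2 - 6*x.
Then u(x)^2 = 9*x**4 - 12*x**3 - 8*x**2 + 8*x + 4 and u'(x)^2 = 36*x**2 - 24*x + 4.
Integrate each monomial from 0 to 2 using ∫_0^2 c·x^n dx = c·2^(n+1)/(n+1):
  ∫_0^2 u(x)^2 dx = ∫_0^2 (9*x^4 - 12*x^3 - 8*x^2 + 8*x + 4) dx. Term by term:
    ∫_0^2 9*x^4 dx = 288/5;  ∫_0^2 -12*x^3 dx = -48;  ∫_0^2 -8*x^2 dx = -64/3;
    ∫_0^2 8*x dx = 16;  ∫_0^2 4 dx = 8.
  Sum: 288/5 − 48 − 64/3 + 16 + 8 = 184/15.
  ∫_0^2 u'(x)^2 dx = ∫_0^2 (36*x^2 - 24*x + 4) dx. Term by term:
    ∫_0^2 36*x^2 dx = 96;  ∫_0^2 -24*x dx = -48;  ∫_0^2 4 dx = 8.
  Sum: 96 − 48 + 8 = 56.
Adding: ||u||_{H^1}^2 = 184/15 + 56 = 1024/15.


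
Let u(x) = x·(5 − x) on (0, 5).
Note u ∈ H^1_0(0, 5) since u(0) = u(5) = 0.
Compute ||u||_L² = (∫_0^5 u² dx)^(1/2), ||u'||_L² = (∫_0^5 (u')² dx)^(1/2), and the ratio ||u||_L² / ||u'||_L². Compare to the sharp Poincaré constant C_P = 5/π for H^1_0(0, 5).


||u||_L² / ||u'||_L² = sqrt(10)/2 < C_P = 5/π.

u(x) = x·(5 − x), so u'(x) = 5 - 2*x.
u(x) = x·(5 − x) vanishes at x = 0 and x = 5, so u ∈ H^1_0(0, 5). Differentiate via the product rule and integrate the resulting polynomials term by term.
  ∫_0^5 u² dx = ∫_0^5 (x^4 - 10*x^3 + 25*x^2) dx. Term by term:
    ∫_0^5 x^4 dx = 625;  ∫_0^5 -10*x^3 dx = -3125/2;  ∫_0^5 25*x^2 dx = 3125/3.
  Sum: 625 − 3125/2 + 3125/3 = 625/6.
  ∫_0^5 (u')² dx = ∫_0^5 (4*x^2 - 20*x + 25) dx. Term by term:
    ∫_0^5 4*x^2 dx = 500/3;  ∫_0^5 -20*x dx = -250;  ∫_0^5 25 dx = 125.
  Sum: 500/3 − 250 + 125 = 125/3.
∫_0^5 u² dx = 625/6, so ||u||_L² = 25*sqrt(6)/6.
∫_0^5 (u')² dx = 125/3, so ||u'||_L² = 5*sqrt(15)/3.
Ratio ||u||_L² / ||u'||_L² = sqrt(10)/2.
Sharp Poincaré constant on H^1_0(0, 5) is C_P = L/π = 5/π, achieved by sin(π/5·x).
A polynomial bump cannot attain the sharp Poincaré constant (only the first sine eigenfunction does), so the ratio is strictly less than C_P, consistent with ||u||_L² ≤ C_P ||u'||_L².


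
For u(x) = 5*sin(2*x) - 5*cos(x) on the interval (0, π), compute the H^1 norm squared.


||u||_{H^1(0,π)}^2 = -400/3 + 175*π/2

u'(x) = 5*sin(x) + 10*cos(2*x).
Expand u² and (u')² and integrate term by term on (0, π), using: for integers n ≥ 1, ∫_0^π sin²(nx) dx = ∫_0^π cos²(nx) dx = π/2; for n ≠ n', ∫_0^π sin(nx)sin(n'x) dx = ∫_0^π cos(nx)cos(n'x) dx = 0; and by product-to-sum, ∫_0^π sin(nx)cos(n'x) dx = ½∫_0^π [sin((n+n')x) + sin((n−n')x)] dx, which is 0 when n+n' is even and 2n/(n²−n'²) when n+n' is odd (it need not vanish on (0, π)).
  u² squared terms: (-5)²·∫cos(x)² dx = 25·π/2 = 25*π/2;  (5)²·∫sin(2x)² dx = 25·π/2 = 25*π/2.
  u² cross terms: 2·(-5)·(5)·∫cos(x)·sin(2x) dx = -50·(4/3) = -200/3.
  So ∫_0^π u² dx = 25*π/2 + 25*π/2 − 200/3 = -200/3 + 25*π.
  (u')² squared terms: (5)²·∫sin(x)² dx = 25·π/2 = 25*π/2;  (10)²·∫cos(2x)² dx = 100·π/2 = 50*π.
  (u')² cross terms: 2·(5)·(10)·∫sin(x)·cos(2x) dx = 100·(-2/3) = -200/3.
  So ∫_0^π (u')² dx = 25*π/2 + 50*π − 200/3 = -200/3 + 125*π/2.
||u||_{H^1}^2 = (-200/3 + 25*π) + (-200/3 + 125*π/2) = -400/3 + 175*π/2.


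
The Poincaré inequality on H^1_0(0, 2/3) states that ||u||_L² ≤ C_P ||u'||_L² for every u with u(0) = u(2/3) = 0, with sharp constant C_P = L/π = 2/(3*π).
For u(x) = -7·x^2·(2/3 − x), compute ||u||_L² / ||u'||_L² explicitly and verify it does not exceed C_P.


||u||_L² / ||u'||_L² = sqrt(14)/21 < C_P = 2/(3*π).

u(x) = -7·x^2·(2/3 − x), so u'(x) = 7*x*(9*x - 4)/3.
u(x) = -7·x^2·(2/3 − x) vanishes at x = 0 and x = 2/3, so u ∈ H^1_0(0, 2/3). Differentiate via the product rule and integrate the resulting polynomials term by term.
  ∫_0^2/3 u² dx = ∫_0^2/3 (49*x^6 - 196*x^5/3 + 196*x^4/9) dx. Term by term:
    ∫_0^2/3 49*x^6 dx = 896/2187;  ∫_0^2/3 -196*x^5/3 dx = -6272/6561;  ∫_0^2/3 196*x^4/9 dx = 6272/10935.
  Sum: 896/2187 − 6272/6561 + 6272/10935 = 896/32805.
  ∫_0^2/3 (u')² dx = ∫_0^2/3 (441*x^4 - 392*x^3 + 784*x^2/9) dx. Term by term:
    ∫_0^2/3 441*x^4 dx = 1568/135;  ∫_0^2/3 -392*x^3 dx = -1568/81;  ∫_0^2/3 784*x^2/9 dx = 6272/729.
  Sum: 1568/135 − 1568/81 + 6272/729 = 3136/3645.
∫_0^2/3 u² dx = 896/32805, so ||u||_L² = 8*sqrt(70)/405.
∫_0^2/3 (u')² dx = 3136/3645, so ||u'||_L² = 56*sqrt(5)/135.
Ratio ||u||_L² / ||u'||_L² = sqrt(14)/21.
Sharp Poincaré constant on H^1_0(0, 2/3) is C_P = L/π = 2/(3*π), achieved by sin(3*π/2·x).
A polynomial bump cannot attain the sharp Poincaré constant (only the first sine eigenfunction does), so the ratio is strictly less than C_P, consistent with ||u||_L² ≤ C_P ||u'||_L².


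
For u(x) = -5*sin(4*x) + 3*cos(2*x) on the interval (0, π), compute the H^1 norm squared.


||u||_{H^1(0,π)}^2 = 235*π

u'(x) = -6*sin(2*x) - 20*cos(4*x).
Expand u² and (u')² and integrate term by term on (0, π), using: for integers n ≥ 1, ∫_0^π sin²(nx) dx = ∫_0^π cos²(nx) dx = π/2; for n ≠ n', ∫_0^π sin(nx)sin(n'x) dx = ∫_0^π cos(nx)cos(n'x) dx = 0; and by product-to-sum, ∫_0^π sin(nx)cos(n'x) dx = ½∫_0^π [sin((n+n')x) + sin((n−n')x)] dx, which is 0 when n+n' is even and 2n/(n²−n'²) when n+n' is odd (it need not vanish on (0, π)).
  u² squared terms: (-5)²·∫sin(4x)² dx = 25·π/2 = 25*π/2;  (3)²·∫cos(2x)² dx = 9·π/2 = 9*π/2.
  u² cross terms: 2·(-5)·(3)·∫sin(4x)·cos(2x) dx = -30·(0) = 0.
  So ∫_0^π u² dx = 25*π/2 + 9*π/2 + 0 = 17*π.
  (u')² squared terms: (-20)²·∫cos(4x)² dx = 400·π/2 = 200*π;  (-6)²·∫sin(2x)² dx = 36·π/2 = 18*π.
  (u')² cross terms: 2·(-20)·(-6)·∫cos(4x)·sin(2x) dx = 240·(0) = 0.
  So ∫_0^π (u')² dx = 200*π + 18*π + 0 = 218*π.
||u||_{H^1}^2 = (17*π) + (218*π) = 235*π.


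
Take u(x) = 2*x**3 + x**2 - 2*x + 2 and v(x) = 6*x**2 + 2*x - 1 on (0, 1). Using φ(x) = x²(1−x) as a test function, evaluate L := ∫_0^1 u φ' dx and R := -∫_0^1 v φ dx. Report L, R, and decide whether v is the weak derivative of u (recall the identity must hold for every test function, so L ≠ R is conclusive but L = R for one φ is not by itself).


LHS = -2/15, RHS = -13/60. No, v is not the weak derivative of u.

u(x) = 2*x**3 + x**2 - 2*x + 2, classical derivative u'(x) = 6*x**2 + 2*x - 2.
φ(x) = x²(1−x), so φ'(x) = x*(2 - 3*x).
Note φ(0) = φ(1) = 0, so the boundary term u·φ vanishes.
LHS = ∫_0^1 u(x) φ'(x) dx = ∫_0^1 (-6*x^5 + x^4 + 8*x^3 - 10*x^2 + 4*x) dx. Term by term:
  ∫_0^1 -6*x^5 dx = -1;  ∫_0^1 x^4 dx = 1/5;  ∫_0^1 8*x^3 dx = 2;
  ∫_0^1 -10*x^2 dx = -10/3;  ∫_0^1 4*x dx = 2.
Sum: -1 + 1/5 + 2 − 10/3 + 2 = -2/15.
So LHS = -2/15.
∫_0^1 v(x) φ(x) dx = ∫_0^1 (-6*x^5 + 4*x^4 + 3*x^3 - x^2) dx. Term by term:
  ∫_0^1 -6*x^5 dx = -1;  ∫_0^1 4*x^4 dx = 4/5;  ∫_0^1 3*x^3 dx = 3/4;
  ∫_0^1 -x^2 dx = -1/3.
Sum: -1 + 4/5 + 3/4 − 1/3 = 13/60.
So RHS = -∫_0^1 v(x) φ(x) dx = -13/60.
LHS − RHS = 1/12 ≠ 0, so the identity fails.
(For a valid weak derivative the identity must hold for EVERY test function, in particular this one. The failure shows v is NOT the weak derivative of u.)
Correct weak derivative would be u'(x) = 6*x**2 + 2*x - 2.


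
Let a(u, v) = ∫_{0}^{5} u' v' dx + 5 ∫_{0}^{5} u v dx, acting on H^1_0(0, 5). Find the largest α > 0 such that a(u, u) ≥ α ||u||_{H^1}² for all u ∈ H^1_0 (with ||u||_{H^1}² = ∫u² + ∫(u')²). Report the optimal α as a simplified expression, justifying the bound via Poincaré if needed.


α = 1

Coercivity of a(·,·) on H^1_0(0, 5) means a(u, u) ≥ α ||u||_{H^1}² for every u ∈ H^1_0.
The interval has length L = 5, and Poincaré/coercivity depend only on L. Here a(u, u) = ∫(u')² + (5)·∫u².
Here c = 5 ≥ 1, so a(u,u) = ∫(u')² + c∫u² ≥ ∫(u')² + ∫u² = ||u||_{H^1}², i.e. α = 1 works. No larger α is possible: a(u,u) ≥ α||u||_{H^1}² means (1−α)∫(u')² ≥ (α−c)∫u², and for the modes u_n = sin(nπ(x−x₀)/L) (x₀ the left endpoint) one has ∫u_n²/∫(u_n')² = (L/(nπ))² → 0, so a(u_n,u_n)/||u_n||_{H^1}² → 1. Hence the optimal constant is α = 1.
Therefore α = 1.


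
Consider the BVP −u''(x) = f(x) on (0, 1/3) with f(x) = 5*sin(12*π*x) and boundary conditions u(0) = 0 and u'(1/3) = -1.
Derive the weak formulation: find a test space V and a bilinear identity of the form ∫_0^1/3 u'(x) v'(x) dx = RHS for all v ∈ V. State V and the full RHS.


V = {v ∈ H^1(0, 1/3) : v(0) = 0} (test functions vanish at x = 0 where u is specified); weak form: ∫_0^1/3 u'v' dx = ∫_0^1/3 (5*sin(12*π*x)) v dx − v(1/3) for all v ∈ V.

Multiply both sides by a test function v and integrate from 0 to 1/3:
  ∫_0^1/3 −u''(x) v(x) dx = ∫_0^1/3 f(x) v(x) dx.
Integrate the LHS by parts once:
  ∫_0^1/3 −u'' v dx = −[u'(x) v(x)]_0^1/3 + ∫_0^1/3 u'(x) v'(x) dx.
Thus ∫_0^1/3 u'(x) v'(x) dx = ∫_0^1/3 f(x) v(x) dx + [u'(x) v(x)]_0^1/3.
Choose V so that boundary terms are either known or forced to vanish.
Mixed BC: u(0) = 0 (Dirichlet) and u'(1/3) = -1 (Neumann). Define V = {v ∈ H^1(0, 1/3) : v(0) = 0}. Then [u' v]_0^1/3 = u'(1/3)·v(1/3) − u'(0)·0 = − v(1/3).
Weak formulation: find u (satisfying any essential BC) such that ∫_0^1/3 u'(x) v'(x) dx = ∫_0^1/3 f v dx − v(1/3) for all v ∈ V (Dirichlet at 0 absorbed into V; Neumann datum at x = 1/3 contributes the boundary term).
Substituting f(x) = 5*sin(12*π*x), the right-hand side is ∫_0^1/3 (5*sin(12*π*x)) v dx − v(1/3).


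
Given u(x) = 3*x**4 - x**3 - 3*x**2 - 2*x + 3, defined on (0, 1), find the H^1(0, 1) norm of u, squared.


||u||_{H^1}^2 = 5639/420

The H^1 norm (squared) on an interval (0, L) is
  ||u||_{H^1}^2 = ∫_0^L u(x)^2 dx + ∫_0^L u'(x)^2 dx.
Compute u'(x) = 12*x**3 - 3*x**2 - 6*x - 2.
Then u(x)^2 = 9*x**8 - 6*x**7 - 17*x**6 - 6*x**5 + 31*x**4 + 6*x**3 - 14*x**2 - 12*x + 9 and u'(x)^2 = 144*x**6 - 72*x**5 - 135*x**4 - 12*x**3 + 48*x**2 + 24*x + 4.
Integrate each monomial from 0 to 1 using ∫_0^1 c·x^n dx = c·1^(n+1)/(n+1):
  ∫_0^1 u(x)^2 dx = ∫_0^1 (9*x^8 - 6*x^7 - 17*x^6 - 6*x^5 + 31*x^4 + 6*x^3 - 14*x^2 - 12*x + 9) dx. Term by term:
    ∫_0^1 9*x^8 dx = 1;  ∫_0^1 -6*x^7 dx = -3/4;  ∫_0^1 -17*x^6 dx = -17/7;
    ∫_0^1 -6*x^5 dx = -1;  ∫_0^1 31*x^4 dx = 31/5;  ∫_0^1 6*x^3 dx = 3/2;
    ∫_0^1 -14*x^2 dx = -14/3;  ∫_0^1 -12*x dx = -6;  ∫_0^1 9 dx = 9.
  Sum: 1 − 3/4 − 17/7 − 1 + 31/5 + 3/2 − 14/3 − 6 + 9 = 1199/420.
  ∫_0^1 u'(x)^2 dx = ∫_0^1 (144*x^6 - 72*x^5 - 135*x^4 - 12*x^3 + 48*x^2 + 24*x + 4) dx. Term by term:
    ∫_0^1 144*x^6 dx = 144/7;  ∫_0^1 -72*x^5 dx = -12;  ∫_0^1 -135*x^4 dx = -27;
    ∫_0^1 -12*x^3 dx = -3;  ∫_0^1 48*x^2 dx = 16;  ∫_0^1 24*x dx = 12;
    ∫_0^1 4 dx = 4.
  Sum: 144/7 − 12 − 27 − 3 + 16 + 12 + 4 = 74/7.
Adding: ||u||_{H^1}^2 = 1199/420 + 74/7 = 5639/420.


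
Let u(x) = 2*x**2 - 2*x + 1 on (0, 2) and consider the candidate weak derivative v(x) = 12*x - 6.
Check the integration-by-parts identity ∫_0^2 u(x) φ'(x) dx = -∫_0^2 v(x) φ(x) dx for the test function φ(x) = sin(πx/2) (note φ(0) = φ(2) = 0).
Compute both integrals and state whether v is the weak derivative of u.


LHS = -8/π, RHS = -24/π. No, v is not the weak derivative of u.

u(x) = 2*x**2 - 2*x + 1, classical derivative u'(x) = 4*x - 2.
φ(x) = sin(πx/2), so φ'(x) = π*cos(π*x/2)/2.
Note φ(0) = φ(2) = 0, so the boundary term u·φ vanishes.
LHS = ∫_0^2 u(x) φ'(x) dx = ∫_0^2 (π*x^2*cos(π*x/2) - π*x*cos(π*x/2) + π*cos(π*x/2)/2) dx. Term by term:
  ∫_0^2 π*cos(π*x/2)/2 dx = 0;  ∫_0^2 π*x^2*cos(π*x/2) dx = -16/π;  ∫_0^2 -π*x*cos(π*x/2) dx = 8/π.
Sum: 0 − 16/π + 8/π = -8/π.
So LHS = -8/π.
∫_0^2 v(x) φ(x) dx = ∫_0^2 (12*x*sin(π*x/2) - 6*sin(π*x/2)) dx. Term by term:
  ∫_0^2 -6*sin(π*x/2) dx = -24/π;  ∫_0^2 12*x*sin(π*x/2) dx = 48/π.
Sum: -24/π + 48/π = 24/π.
So RHS = -∫_0^2 v(x) φ(x) dx = -24/π.
LHS − RHS = 16/π ≠ 0, so the identity fails.
(For a valid weak derivative the identity must hold for EVERY test function, in particular this one. The failure shows v is NOT the weak derivative of u.)
Correct weak derivative would be u'(x) = 4*x - 2.


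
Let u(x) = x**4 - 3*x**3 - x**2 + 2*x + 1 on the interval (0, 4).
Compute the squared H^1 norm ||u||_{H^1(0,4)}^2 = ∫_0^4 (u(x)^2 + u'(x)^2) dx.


||u||_{H^1}^2 = 1571132/315

The H^1 norm (squared) on an interval (0, L) is
  ||u||_{H^1}^2 = ∫_0^L u(x)^2 dx + ∫_0^L u'(x)^2 dx.
Compute u'(x) = 4*x**3 - 9*x**2 - 2*x + 2.
Then u(x)^2 = x**8 - 6*x**7 + 7*x**6 + 10*x**5 - 9*x**4 - 10*x**3 + 2*x**2 + 4*x + 1 and u'(x)^2 = 16*x**6 - 72*x**5 + 65*x**4 + 52*x**3 - 32*x**2 - 8*x + 4.
Integrate each monomial from 0 to 4 using ∫_0^4 c·x^n dx = c·4^(n+1)/(n+1):
  ∫_0^4 u(x)^2 dx = ∫_0^4 (x^8 - 6*x^7 + 7*x^6 + 10*x^5 - 9*x^4 - 10*x^3 + 2*x^2 + 4*x + 1) dx. Term by term:
    ∫_0^4 x^8 dx = 262144/9;  ∫_0^4 -6*x^7 dx = -49152;  ∫_0^4 7*x^6 dx = 16384;
    ∫_0^4 10*x^5 dx = 20480/3;  ∫_0^4 -9*x^4 dx = -9216/5;  ∫_0^4 -10*x^3 dx = -640;
    ∫_0^4 2*x^2 dx = 128/3;  ∫_0^4 4*x dx = 32;  ∫_0^4 1 dx = 4.
  Sum: 262144/9 − 49152 + 16384 + 20480/3 − 9216/5 − 640 + 128/3 + 32 + 4 = 35156/45.
  ∫_0^4 u'(x)^2 dx = ∫_0^4 (16*x^6 - 72*x^5 + 65*x^4 + 52*x^3 - 32*x^2 - 8*x + 4) dx. Term by term:
    ∫_0^4 16*x^6 dx = 262144/7;  ∫_0^4 -72*x^5 dx = -49152;  ∫_0^4 65*x^4 dx = 13312;
    ∫_0^4 52*x^3 dx = 3328;  ∫_0^4 -32*x^2 dx = -2048/3;  ∫_0^4 -8*x dx = -64;
    ∫_0^4 4 dx = 16.
  Sum: 262144/7 − 49152 + 13312 + 3328 − 2048/3 − 64 + 16 = 88336/21.
Adding: ||u||_{H^1}^2 = 35156/45 + 88336/21 = 1571132/315.
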